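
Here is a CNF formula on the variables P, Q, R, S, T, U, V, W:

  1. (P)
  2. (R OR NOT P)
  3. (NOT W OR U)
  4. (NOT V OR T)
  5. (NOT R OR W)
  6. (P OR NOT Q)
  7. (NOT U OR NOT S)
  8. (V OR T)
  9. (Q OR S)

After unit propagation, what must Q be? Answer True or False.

(P) is a unit clause: P = True.
(R OR NOT P): since P = True, the clause reduces to (R). R = True.
(W OR NOT R) with R = True leaves only W, so W = True.
(NOT W OR U) with W = True leaves only U, so U = True.
(NOT U OR NOT S) with U = True leaves only NOT S, so S = False.
(Q OR S) with S = False leaves only Q, so Q = True.

True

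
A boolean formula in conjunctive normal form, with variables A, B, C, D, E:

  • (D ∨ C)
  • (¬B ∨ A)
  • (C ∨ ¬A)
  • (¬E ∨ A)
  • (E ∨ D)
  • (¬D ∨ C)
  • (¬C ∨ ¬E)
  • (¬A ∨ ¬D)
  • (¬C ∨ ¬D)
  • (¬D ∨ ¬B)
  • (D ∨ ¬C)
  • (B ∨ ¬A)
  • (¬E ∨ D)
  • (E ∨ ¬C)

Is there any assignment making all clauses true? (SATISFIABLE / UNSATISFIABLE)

UNSATISFIABLE

D = True:
  propagation gives C=True; an empty clause results — contradiction.
D = False:
  propagation gives C=True; an empty clause results — contradiction.
Every branch closes, so no satisfying assignment exists.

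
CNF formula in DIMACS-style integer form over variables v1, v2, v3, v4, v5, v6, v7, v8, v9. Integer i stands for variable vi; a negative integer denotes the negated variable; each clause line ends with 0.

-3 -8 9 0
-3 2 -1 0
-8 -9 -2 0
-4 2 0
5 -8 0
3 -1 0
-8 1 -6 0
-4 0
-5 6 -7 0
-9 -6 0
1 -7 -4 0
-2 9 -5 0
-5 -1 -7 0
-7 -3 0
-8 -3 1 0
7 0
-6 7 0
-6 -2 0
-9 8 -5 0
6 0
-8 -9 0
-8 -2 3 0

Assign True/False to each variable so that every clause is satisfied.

v1=F, v2=F, v3=F, v4=F, v5=F, v6=T, v7=T, v8=F, v9=F

Check each clause:
  1. (NOT v3 OR NOT v8 OR v9) — NOT v8 is true.
  2. (NOT v3 OR v2 OR NOT v1) — NOT v3 is true.
  3. (NOT v8 OR NOT v2 OR NOT v9) — NOT v8 is true.
  4. (v2 OR NOT v4) — NOT v4 is true.
  5. (NOT v8 OR v5) — NOT v8 is true.
  6. (v3 OR NOT v1) — NOT v1 is true.
  7. (v1 OR NOT v8 OR NOT v6) — NOT v8 is true.
  8. (NOT v4) — NOT v4 is true.
  9. (NOT v5 OR NOT v7 OR v6) — NOT v5 is true.
  10. (NOT v9 OR NOT v6) — NOT v9 is true.
  11. (NOT v7 OR NOT v4 OR v1) — NOT v4 is true.
  12. (NOT v5 OR NOT v2 OR v9) — NOT v5 is true.
  13. (NOT v7 OR NOT v1 OR NOT v5) — NOT v5 is true.
  14. (NOT v7 OR NOT v3) — NOT v3 is true.
  15. (NOT v8 OR v1 OR NOT v3) — NOT v8 is true.
  16. (v7) — v7 is true.
  17. (v7 OR NOT v6) — v7 is true.
  18. (NOT v6 OR NOT v2) — NOT v2 is true.
  19. (NOT v5 OR NOT v9 OR v8) — NOT v5 is true.
  20. (v6) — v6 is true.
  21. (NOT v8 OR NOT v9) — NOT v8 is true.
  22. (v3 OR NOT v2 OR NOT v8) — NOT v8 is true.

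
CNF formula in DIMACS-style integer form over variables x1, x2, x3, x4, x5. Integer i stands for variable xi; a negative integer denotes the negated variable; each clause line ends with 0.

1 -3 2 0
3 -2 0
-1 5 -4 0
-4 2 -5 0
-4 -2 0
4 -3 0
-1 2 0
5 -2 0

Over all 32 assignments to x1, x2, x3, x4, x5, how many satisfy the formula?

3

Satisfying assignments:
  x1=0 x2=0 x3=0 x4=0 x5=0
  x1=0 x2=0 x3=0 x4=0 x5=1
  x1=0 x2=0 x3=0 x4=1 x5=0
Count: 3.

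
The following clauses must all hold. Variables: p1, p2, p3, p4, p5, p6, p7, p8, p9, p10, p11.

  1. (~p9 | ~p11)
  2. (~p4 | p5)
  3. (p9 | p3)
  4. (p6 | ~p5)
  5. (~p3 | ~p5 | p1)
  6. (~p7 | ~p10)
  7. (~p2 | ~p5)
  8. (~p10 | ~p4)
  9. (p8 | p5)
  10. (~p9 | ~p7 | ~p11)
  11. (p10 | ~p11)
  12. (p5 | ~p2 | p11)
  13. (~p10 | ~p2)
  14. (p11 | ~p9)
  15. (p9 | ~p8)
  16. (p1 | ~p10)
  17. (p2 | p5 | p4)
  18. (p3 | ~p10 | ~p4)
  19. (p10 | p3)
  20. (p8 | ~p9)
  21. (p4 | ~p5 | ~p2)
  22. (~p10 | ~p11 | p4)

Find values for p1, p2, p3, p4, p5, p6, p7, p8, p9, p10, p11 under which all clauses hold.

p1=T, p2=F, p3=T, p4=T, p5=T, p6=T, p7=F, p8=F, p9=F, p10=F, p11=F

Pure literal: p1 appears only positively; assign p1 = True.
Pure literal: p6 appears only positively; assign p6 = True.
Try p2 = False.
Set p3 = True and propagate.
The remaining clauses are satisfied by p4 = True, p5 = True, p7 = False, p8 = False, p9 = False, p10 = False, p11 = False.
Check each clause:
  1. (~p11 | ~p9) — ~p11 is true.
  2. (~p4 | p5) — p5 is true.
  3. (p9 | p3) — p3 is true.
  4. (~p5 | p6) — p6 is true.
  5. (p1 | ~p3 | ~p5) — p1 is true.
  6. (~p7 | ~p10) — ~p7 is true.
  7. (~p5 | ~p2) — ~p2 is true.
  8. (~p4 | ~p10) — ~p10 is true.
  9. (p5 | p8) — p5 is true.
  10. (~p11 | ~p9 | ~p7) — ~p7 is true.
  11. (~p11 | p10) — ~p11 is true.
  12. (p5 | p11 | ~p2) — p5 is true.
  13. (~p10 | ~p2) — ~p10 is true.
  14. (p11 | ~p9) — ~p9 is true.
  15. (~p8 | p9) — ~p8 is true.
  16. (p1 | ~p10) — p1 is true.
  17. (p4 | p5 | p2) — p4 is true.
  18. (p3 | ~p4 | ~p10) — p3 is true.
  19. (p10 | p3) — p3 is true.
  20. (~p9 | p8) — ~p9 is true.
  21. (~p2 | ~p5 | p4) — p4 is true.
  22. (~p10 | ~p11 | p4) — p4 is true.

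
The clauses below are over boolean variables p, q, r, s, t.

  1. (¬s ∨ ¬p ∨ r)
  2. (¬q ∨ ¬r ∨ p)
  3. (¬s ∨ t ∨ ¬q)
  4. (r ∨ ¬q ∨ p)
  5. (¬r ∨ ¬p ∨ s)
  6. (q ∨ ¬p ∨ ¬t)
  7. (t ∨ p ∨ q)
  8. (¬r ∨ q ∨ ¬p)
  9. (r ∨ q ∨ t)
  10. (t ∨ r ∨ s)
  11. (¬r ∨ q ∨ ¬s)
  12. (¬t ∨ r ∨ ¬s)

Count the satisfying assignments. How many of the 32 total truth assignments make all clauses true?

4

The models are:
  p=0 q=0 r=0 s=0 t=1
  p=0 q=0 r=1 s=0 t=1
  p=1 q=1 r=0 s=0 t=1
  p=1 q=1 r=1 s=1 t=1
That's 4 in total.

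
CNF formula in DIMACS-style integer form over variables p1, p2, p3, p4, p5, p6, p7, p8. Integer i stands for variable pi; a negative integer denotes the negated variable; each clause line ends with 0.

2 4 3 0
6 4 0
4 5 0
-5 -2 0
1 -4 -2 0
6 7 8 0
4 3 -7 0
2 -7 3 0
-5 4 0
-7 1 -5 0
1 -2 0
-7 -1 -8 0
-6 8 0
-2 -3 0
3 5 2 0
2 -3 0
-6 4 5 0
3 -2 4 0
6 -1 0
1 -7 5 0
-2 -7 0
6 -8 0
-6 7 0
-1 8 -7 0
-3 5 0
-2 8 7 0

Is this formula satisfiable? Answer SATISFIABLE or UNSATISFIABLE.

p2 = True:
  propagation gives p5=False, p4=True, p1=True, p3=False; an empty clause results — contradiction.
p2 = False:
  propagation gives p3=False, p4=True, p7=False, p5=True; an empty clause results — contradiction.
Every branch closes, so no satisfying assignment exists.

UNSATISFIABLE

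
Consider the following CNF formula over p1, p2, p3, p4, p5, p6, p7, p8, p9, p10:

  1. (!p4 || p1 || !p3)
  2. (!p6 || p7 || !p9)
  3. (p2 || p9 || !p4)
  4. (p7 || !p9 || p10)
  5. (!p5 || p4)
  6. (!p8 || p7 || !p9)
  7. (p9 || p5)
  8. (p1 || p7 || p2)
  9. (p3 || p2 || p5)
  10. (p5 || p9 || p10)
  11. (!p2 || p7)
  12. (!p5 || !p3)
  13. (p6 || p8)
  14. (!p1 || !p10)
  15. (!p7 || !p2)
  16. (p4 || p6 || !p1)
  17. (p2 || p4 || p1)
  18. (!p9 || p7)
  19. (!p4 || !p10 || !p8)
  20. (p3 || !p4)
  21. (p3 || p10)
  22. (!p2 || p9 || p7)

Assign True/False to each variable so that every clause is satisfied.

p1=True, p2=False, p3=True, p4=False, p5=False, p6=True, p7=True, p8=True, p9=True, p10=False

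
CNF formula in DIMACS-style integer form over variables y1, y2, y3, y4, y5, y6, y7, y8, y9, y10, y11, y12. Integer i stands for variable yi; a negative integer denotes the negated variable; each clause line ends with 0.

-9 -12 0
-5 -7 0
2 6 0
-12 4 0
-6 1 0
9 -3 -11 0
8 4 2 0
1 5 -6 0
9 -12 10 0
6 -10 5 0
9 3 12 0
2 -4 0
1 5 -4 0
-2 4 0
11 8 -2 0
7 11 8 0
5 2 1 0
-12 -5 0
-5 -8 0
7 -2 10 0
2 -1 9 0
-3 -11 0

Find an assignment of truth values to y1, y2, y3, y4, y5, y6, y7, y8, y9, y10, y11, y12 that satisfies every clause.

y1=True, y2=True, y3=False, y4=True, y5=False, y6=True, y7=True, y8=False, y9=False, y10=True, y11=True, y12=True

Branch on y1: take y1 = True.
Try y2 = True.
  then y4 is forced to True.
The remaining clauses are satisfied by y3 = False, y5 = False, y6 = True, y7 = True, y8 = False, y9 = False, y10 = True, y11 = True, y12 = True.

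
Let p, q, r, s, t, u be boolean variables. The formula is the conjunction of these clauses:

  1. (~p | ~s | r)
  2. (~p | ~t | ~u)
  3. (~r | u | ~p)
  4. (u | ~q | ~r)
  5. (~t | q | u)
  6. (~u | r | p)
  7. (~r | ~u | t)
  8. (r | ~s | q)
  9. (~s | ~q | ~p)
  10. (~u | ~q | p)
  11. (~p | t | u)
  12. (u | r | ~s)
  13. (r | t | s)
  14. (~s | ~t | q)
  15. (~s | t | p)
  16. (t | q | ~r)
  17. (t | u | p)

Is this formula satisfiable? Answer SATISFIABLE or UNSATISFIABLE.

Try p = True.
Set q = True and propagate.
  then s is forced to False.
Try r = False.
  then t is forced to True.
  then u is forced to False.
So p = T  q = T  r = F  s = F  t = T  u = F is a satisfying assignment.

SATISFIABLE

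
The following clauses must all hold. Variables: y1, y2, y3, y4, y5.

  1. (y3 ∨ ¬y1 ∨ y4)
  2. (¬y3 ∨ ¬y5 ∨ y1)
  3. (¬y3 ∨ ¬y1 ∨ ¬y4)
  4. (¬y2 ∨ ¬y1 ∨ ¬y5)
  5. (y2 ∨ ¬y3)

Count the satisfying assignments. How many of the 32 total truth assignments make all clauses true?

14

Case analysis on y1 and y3:
  y1=1, y3=1: remaining (y2,y4,y5) ∈ {(1,0,0)} — 1.
  y1=1, y3=0: remaining (y2,y4,y5) ∈ {(0,1,0); (0,1,1); (1,1,0)} — 3.
  y1=0, y3=1: remaining (y2,y4,y5) ∈ {(1,0,0); (1,1,0)} — 2.
  y1=0, y3=0: y2, y4, y5 free → 2^3 = 8.
Total: 1 + 3 + 2 + 8 = 14.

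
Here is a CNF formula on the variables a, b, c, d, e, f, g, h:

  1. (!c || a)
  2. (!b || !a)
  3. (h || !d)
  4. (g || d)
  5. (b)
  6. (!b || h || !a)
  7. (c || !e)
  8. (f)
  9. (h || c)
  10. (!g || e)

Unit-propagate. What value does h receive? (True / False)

Unit clause (b) sets b = True.
In (!b || !a), !b is now false; !a must hold, so a = False.
(!c || a) with a = False leaves only !c, so c = False.
(!e || c) with c = False leaves only !e, so e = False.
(f) stands alone — f = True.
From (c || h) and c = False: h = True.

True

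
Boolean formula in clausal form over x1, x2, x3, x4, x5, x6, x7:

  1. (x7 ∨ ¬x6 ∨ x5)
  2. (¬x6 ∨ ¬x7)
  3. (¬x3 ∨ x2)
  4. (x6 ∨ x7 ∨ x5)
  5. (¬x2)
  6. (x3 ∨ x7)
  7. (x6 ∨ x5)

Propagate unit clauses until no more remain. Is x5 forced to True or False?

Unit clause (¬x2) sets x2 = False.
(x2 ∨ ¬x3): since x2 = False, the clause reduces to (¬x3). x3 = False.
(x7 ∨ x3) with x3 = False leaves only x7, so x7 = True.
(¬x7 ∨ ¬x6): since x7 = True, the clause reduces to (¬x6). x6 = False.
(x6 ∨ x5) with x6 = False leaves only x5, so x5 = True.

True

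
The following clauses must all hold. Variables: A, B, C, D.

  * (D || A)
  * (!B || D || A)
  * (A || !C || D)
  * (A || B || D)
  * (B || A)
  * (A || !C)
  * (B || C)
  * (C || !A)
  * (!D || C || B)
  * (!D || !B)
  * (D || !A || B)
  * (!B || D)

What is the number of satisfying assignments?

Satisfying assignments:
  A=1 B=0 C=1 D=1
Count: 1.

1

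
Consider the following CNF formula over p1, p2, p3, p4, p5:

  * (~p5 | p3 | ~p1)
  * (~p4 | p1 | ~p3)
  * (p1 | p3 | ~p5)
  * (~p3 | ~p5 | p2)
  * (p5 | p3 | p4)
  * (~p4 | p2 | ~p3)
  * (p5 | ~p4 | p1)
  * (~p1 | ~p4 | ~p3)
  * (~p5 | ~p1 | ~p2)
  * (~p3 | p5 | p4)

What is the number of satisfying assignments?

3

The models are:
  p1=F p2=T p3=T p4=F p5=T
  p1=T p2=F p3=F p4=T p5=F
  p1=T p2=T p3=F p4=T p5=F
Count: 3.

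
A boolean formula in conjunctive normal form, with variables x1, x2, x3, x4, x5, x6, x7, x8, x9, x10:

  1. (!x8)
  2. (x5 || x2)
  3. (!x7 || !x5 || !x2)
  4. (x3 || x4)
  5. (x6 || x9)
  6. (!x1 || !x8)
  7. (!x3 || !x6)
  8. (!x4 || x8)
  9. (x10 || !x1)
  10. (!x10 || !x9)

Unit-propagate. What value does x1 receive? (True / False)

(!x8) stands alone — x8 = False.
(!x4 || x8): since x8 = False, the clause reduces to (!x4). x4 = False.
(x4 || x3) with x4 = False leaves only x3, so x3 = True.
From (!x6 || !x3) and x3 = True: x6 = False.
(x9 || x6) with x6 = False leaves only x9, so x9 = True.
(!x10 || !x9): since x9 = True, the clause reduces to (!x10). x10 = False.
(!x1 || x10): since x10 = False, the clause reduces to (!x1). x1 = False.

False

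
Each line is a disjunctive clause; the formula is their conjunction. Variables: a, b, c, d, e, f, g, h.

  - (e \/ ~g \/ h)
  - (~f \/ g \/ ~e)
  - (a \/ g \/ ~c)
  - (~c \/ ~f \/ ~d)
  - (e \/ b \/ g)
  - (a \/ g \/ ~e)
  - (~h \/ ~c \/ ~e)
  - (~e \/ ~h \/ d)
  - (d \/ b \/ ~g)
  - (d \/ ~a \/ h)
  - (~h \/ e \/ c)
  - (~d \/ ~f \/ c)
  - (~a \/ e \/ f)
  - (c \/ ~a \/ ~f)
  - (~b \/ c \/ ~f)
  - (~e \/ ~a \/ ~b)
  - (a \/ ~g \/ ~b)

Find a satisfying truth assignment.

a=False, b=False, c=False, d=True, e=True, f=False, g=True, h=False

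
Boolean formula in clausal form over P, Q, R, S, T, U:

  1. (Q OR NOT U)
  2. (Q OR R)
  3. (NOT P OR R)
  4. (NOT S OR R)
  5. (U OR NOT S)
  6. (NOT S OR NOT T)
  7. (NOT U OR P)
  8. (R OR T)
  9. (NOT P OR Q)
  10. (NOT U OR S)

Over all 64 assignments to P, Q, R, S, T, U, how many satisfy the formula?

Satisfying assignments:
  P=0 Q=0 R=1 S=0 T=0 U=0
  P=0 Q=0 R=1 S=0 T=1 U=0
  P=0 Q=1 R=0 S=0 T=1 U=0
  P=0 Q=1 R=1 S=0 T=0 U=0
  P=0 Q=1 R=1 S=0 T=1 U=0
  P=1 Q=1 R=1 S=0 T=0 U=0
  P=1 Q=1 R=1 S=0 T=1 U=0
  P=1 Q=1 R=1 S=1 T=0 U=1
Count: 8.

8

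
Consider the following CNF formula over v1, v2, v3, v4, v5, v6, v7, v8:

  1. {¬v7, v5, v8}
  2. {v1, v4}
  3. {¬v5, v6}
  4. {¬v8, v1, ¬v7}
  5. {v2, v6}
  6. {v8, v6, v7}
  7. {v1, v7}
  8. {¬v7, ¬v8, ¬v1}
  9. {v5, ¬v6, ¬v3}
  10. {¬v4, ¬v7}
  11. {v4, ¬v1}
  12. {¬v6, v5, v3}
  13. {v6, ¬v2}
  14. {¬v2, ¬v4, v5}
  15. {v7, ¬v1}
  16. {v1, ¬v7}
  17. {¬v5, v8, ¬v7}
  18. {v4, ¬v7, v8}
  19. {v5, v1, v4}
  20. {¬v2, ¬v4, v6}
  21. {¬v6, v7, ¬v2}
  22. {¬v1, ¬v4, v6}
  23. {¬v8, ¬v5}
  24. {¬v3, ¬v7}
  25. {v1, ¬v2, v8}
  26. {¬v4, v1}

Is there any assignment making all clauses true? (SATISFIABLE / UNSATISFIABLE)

UNSATISFIABLE

v7 = True:
  propagation gives v4=False, v1=True; an empty clause results — contradiction.
v7 = False:
  propagation gives v1=True; an empty clause results — contradiction.
Every branch closes, so no satisfying assignment exists.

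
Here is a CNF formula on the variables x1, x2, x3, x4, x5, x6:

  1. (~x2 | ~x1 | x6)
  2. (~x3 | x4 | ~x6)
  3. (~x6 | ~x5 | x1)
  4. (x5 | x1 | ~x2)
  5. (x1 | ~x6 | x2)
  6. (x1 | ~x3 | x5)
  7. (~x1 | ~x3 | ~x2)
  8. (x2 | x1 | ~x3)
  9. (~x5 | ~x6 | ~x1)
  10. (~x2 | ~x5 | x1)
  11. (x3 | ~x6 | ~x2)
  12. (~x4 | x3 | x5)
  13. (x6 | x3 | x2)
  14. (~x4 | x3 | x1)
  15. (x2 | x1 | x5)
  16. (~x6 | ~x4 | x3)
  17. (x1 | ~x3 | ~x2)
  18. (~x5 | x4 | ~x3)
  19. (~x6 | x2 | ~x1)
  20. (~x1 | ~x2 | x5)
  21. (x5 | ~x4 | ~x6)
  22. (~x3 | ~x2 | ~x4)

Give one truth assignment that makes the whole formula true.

Try x1 = True.
Branch on x2: take x2 = False.
  then x6 is forced to False.
  then x3 is forced to True.
For the remaining variables, x4 = True, x5 = True works.
Every clause has at least one true literal under this assignment.
Check each clause:
  1. (~x2 | x6 | ~x1) — ~x2 is true.
  2. (~x6 | x4 | ~x3) — ~x6 is true.
  3. (x1 | ~x6 | ~x5) — x1 is true.
  4. (x5 | x1 | ~x2) — x1 is true.
  5. (x2 | x1 | ~x6) — x1 is true.
  6. (~x3 | x5 | x1) — x1 is true.
  7. (~x2 | ~x3 | ~x1) — ~x2 is true.
  8. (~x3 | x2 | x1) — x1 is true.
  9. (~x1 | ~x6 | ~x5) — ~x6 is true.
  10. (~x5 | ~x2 | x1) — x1 is true.
  11. (~x6 | ~x2 | x3) — ~x6 is true.
  12. (x3 | x5 | ~x4) — x3 is true.
  13. (x3 | x6 | x2) — x3 is true.
  14. (~x4 | x3 | x1) — x1 is true.
  15. (x1 | x2 | x5) — x1 is true.
  16. (~x6 | x3 | ~x4) — ~x6 is true.
  17. (x1 | ~x2 | ~x3) — x1 is true.
  18. (x4 | ~x5 | ~x3) — x4 is true.
  19. (~x6 | ~x1 | x2) — ~x6 is true.
  20. (~x2 | x5 | ~x1) — x5 is true.
  21. (~x6 | ~x4 | x5) — ~x6 is true.
  22. (~x2 | ~x3 | ~x4) — ~x2 is true.

x1 = True, x2 = False, x3 = True, x4 = True, x5 = True, x6 = False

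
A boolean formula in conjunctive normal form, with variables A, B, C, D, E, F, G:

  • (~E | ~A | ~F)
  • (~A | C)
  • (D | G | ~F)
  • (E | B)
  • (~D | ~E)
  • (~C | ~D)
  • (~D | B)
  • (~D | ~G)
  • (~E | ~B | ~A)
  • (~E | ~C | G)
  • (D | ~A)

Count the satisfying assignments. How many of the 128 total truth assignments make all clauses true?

Case analysis on D and E:
  D=T, E=T: a clause becomes empty — 0.
  D=T, E=F: remaining (A,B,C,F,G) ∈ {(F,T,F,F,F); (F,T,F,T,F)} — 2.
  D=F, E=T: B free; 5 ways for (A,C,F,G) × 2^1 = 10.
  D=F, E=F: C free; 3 ways for (A,B,F,G) × 2^1 = 6.
Total: 0 + 2 + 10 + 6 = 18.

18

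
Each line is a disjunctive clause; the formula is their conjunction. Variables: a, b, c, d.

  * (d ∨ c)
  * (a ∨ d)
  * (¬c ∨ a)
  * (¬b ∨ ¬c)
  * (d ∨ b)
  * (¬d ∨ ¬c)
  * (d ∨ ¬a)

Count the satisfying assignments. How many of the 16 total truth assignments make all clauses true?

4

The models are:
  a=F b=F c=F d=T
  a=F b=T c=F d=T
  a=T b=F c=F d=T
  a=T b=T c=F d=T
Count: 4.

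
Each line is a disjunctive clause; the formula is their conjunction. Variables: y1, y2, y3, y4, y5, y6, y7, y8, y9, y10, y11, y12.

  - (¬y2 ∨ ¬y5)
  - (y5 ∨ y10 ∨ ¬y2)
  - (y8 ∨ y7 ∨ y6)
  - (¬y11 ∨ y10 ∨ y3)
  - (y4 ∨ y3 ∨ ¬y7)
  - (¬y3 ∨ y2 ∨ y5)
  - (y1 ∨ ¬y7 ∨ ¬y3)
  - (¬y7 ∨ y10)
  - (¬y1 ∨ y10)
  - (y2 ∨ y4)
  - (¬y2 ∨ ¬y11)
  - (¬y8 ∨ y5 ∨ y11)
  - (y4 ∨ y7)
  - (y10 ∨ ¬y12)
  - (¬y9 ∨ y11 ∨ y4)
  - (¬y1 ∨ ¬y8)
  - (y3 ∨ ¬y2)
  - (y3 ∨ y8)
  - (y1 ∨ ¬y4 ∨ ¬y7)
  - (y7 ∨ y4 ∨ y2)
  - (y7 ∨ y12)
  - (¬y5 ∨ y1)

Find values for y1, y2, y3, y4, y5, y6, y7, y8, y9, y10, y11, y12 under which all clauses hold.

y1 = True, y2 = True, y3 = True, y4 = True, y5 = False, y6 = True, y7 = False, y8 = False, y9 = True, y10 = True, y11 = False, y12 = True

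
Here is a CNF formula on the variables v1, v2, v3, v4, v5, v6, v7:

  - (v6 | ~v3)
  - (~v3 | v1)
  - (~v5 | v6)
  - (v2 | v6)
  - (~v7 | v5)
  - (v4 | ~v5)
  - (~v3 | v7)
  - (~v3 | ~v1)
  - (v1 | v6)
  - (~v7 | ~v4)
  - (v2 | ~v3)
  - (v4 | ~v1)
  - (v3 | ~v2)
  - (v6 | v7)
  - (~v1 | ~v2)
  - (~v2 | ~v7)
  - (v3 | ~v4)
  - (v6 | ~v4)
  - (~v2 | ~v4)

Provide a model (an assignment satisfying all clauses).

v1=F  v2=F  v3=F  v4=F  v5=F  v6=T  v7=F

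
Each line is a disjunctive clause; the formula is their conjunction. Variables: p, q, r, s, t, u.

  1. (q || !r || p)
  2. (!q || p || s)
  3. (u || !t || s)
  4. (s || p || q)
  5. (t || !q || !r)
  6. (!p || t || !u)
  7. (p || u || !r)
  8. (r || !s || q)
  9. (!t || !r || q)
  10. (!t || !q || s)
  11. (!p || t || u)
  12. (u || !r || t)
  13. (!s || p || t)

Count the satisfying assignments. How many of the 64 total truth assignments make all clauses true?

8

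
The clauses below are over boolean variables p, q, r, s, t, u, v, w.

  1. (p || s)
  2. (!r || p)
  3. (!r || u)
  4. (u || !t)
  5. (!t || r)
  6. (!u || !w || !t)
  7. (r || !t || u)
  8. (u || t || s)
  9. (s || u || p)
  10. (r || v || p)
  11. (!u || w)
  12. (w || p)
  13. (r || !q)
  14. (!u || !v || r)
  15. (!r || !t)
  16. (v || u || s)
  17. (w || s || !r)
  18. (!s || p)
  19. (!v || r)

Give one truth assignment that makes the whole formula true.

p occurs only positively in the remaining clauses — set p = True.
Set q = True and propagate.
  then r is forced to True.
  then u is forced to True.
  then w is forced to True.
  then t is forced to False.
s, v are now unconstrained; take s = True, v = False.
Every clause has at least one true literal under this assignment.

p = T, q = T, r = T, s = T, t = F, u = T, v = F, w = T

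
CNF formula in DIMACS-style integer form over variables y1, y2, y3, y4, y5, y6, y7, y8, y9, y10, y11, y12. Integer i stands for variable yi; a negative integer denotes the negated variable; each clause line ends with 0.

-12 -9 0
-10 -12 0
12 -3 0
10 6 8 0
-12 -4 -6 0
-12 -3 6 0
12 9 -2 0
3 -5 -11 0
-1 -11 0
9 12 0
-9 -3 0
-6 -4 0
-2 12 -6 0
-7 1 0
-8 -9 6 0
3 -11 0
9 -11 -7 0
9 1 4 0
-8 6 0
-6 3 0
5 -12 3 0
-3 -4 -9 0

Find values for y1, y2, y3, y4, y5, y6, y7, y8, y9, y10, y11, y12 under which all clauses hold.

y7 occurs only negated in the remaining clauses — set y7 = False.
y11 occurs only negated in the remaining clauses — set y11 = False.
Try y1 = True.
The remaining clauses are satisfied by y2 = True, y3 = True, y4 = False, y5 = False, y6 = True, y8 = True, y9 = False, y10 = False, y12 = True.

y1 = T  y2 = T  y3 = T  y4 = F  y5 = F  y6 = T  y7 = F  y8 = T  y9 = F  y10 = F  y11 = F  y12 = T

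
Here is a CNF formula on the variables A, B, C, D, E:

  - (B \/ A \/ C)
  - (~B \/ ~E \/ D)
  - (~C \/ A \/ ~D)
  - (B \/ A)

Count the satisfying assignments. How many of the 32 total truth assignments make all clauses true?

Case analysis on A and B:
  A=T, B=T: C free; 3 ways for (D,E) × 2^1 = 6.
  A=T, B=F: C, D, E free → 2^3 = 8.
  A=F, B=T: remaining (C,D,E) ∈ {(F,F,F); (F,T,F); (F,T,T); (T,F,F)} — 4.
  A=F, B=F: a clause becomes empty — 0.
Total: 6 + 8 + 4 + 0 = 18.

18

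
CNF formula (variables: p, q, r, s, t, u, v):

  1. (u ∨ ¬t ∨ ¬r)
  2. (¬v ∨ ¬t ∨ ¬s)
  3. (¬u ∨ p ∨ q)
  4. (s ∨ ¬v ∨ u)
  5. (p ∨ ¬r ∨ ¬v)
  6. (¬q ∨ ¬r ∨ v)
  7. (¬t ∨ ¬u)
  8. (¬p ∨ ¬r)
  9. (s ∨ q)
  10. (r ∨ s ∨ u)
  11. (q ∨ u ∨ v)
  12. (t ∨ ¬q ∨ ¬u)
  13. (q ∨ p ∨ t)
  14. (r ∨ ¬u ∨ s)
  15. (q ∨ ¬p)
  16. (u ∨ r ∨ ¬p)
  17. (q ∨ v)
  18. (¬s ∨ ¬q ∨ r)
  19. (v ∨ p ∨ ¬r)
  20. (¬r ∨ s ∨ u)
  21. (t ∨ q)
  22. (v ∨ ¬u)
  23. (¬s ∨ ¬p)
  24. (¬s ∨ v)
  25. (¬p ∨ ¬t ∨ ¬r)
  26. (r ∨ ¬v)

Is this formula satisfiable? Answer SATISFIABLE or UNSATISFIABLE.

UNSATISFIABLE

r = True:
  propagation gives p=False, v=False; an empty clause results — contradiction.
r = False:
  propagation gives v=False, q=True, s=False, u=True; an empty clause results — contradiction.
Every branch closes, so no satisfying assignment exists.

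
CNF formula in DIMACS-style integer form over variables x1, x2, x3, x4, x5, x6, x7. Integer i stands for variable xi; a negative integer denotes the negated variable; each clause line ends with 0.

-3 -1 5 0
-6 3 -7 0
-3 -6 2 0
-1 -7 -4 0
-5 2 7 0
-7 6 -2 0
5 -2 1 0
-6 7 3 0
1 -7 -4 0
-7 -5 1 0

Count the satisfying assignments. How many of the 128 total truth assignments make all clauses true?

Split on x7, then x1.
  x7=1, x1=1: remaining (x2,x3,x4,x5,x6) ∈ {(0,0,0,0,0); (0,0,0,1,0); (0,1,0,1,0); (1,1,0,1,1)} — 4.
  x7=1, x1=0: remaining (x2,x3,x4,x5,x6) ∈ {(0,0,0,0,0); (0,1,0,0,0)} — 2.
  x7=0, x1=1: x4 free; 5 ways for (x2,x3,x5,x6) × 2^1 = 10.
  x7=0, x1=0: x4 free; 5 ways for (x2,x3,x5,x6) × 2^1 = 10.
Total: 4 + 2 + 10 + 10 = 26.

26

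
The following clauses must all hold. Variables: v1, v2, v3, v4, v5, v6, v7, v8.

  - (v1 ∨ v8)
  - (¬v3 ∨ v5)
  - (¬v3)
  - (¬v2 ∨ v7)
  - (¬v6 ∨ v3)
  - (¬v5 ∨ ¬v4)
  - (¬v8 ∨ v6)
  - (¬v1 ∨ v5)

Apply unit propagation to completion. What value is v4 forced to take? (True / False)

False

(¬v3) is a unit clause: v3 = False.
In (¬v6 ∨ v3), v3 is now false; ¬v6 must hold, so v6 = False.
From (¬v8 ∨ v6) and v6 = False: v8 = False.
(v1 ∨ v8): since v8 = False, the clause reduces to (v1). v1 = True.
From (¬v1 ∨ v5) and v1 = True: v5 = True.
From (¬v5 ∨ ¬v4) and v5 = True: v4 = False.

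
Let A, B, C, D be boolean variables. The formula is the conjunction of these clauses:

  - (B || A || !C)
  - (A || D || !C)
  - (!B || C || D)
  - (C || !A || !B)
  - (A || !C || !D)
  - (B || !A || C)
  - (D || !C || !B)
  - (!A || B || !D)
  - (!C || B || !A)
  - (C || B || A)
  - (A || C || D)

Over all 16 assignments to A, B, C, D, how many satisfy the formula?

2

The models are:
  A=F B=T C=F D=T
  A=T B=T C=T D=T
That's 2 in total.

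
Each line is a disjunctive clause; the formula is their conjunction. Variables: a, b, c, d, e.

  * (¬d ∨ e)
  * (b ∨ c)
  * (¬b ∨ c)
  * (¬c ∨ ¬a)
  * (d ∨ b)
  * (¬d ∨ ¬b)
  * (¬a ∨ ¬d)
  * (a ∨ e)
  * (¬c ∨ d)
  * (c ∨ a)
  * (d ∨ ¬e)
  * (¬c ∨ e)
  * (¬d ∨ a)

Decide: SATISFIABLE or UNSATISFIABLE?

UNSATISFIABLE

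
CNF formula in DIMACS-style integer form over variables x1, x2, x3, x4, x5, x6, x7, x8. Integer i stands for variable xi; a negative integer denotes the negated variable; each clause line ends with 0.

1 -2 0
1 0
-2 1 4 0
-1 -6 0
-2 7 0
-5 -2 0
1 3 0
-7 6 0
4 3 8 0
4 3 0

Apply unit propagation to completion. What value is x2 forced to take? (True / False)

False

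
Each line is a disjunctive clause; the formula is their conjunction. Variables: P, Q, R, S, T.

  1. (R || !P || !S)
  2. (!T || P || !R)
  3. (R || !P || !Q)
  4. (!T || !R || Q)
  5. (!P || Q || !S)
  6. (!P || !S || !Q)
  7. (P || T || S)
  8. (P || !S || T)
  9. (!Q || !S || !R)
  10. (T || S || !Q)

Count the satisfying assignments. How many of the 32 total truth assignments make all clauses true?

8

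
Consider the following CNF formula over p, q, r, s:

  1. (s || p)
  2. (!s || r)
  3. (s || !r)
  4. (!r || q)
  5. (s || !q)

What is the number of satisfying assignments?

3

The models are:
  p=0 q=1 r=1 s=1
  p=1 q=0 r=0 s=0
  p=1 q=1 r=1 s=1
Count: 3.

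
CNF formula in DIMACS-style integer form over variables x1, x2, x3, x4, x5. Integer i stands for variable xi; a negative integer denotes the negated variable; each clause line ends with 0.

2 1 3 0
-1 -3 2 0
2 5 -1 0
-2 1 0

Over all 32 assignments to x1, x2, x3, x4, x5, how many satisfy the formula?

14

Case analysis on x1 and x2:
  x1=T, x2=T: x3, x4, x5 free → 2^3 = 8.
  x1=T, x2=F: remaining (x3,x4,x5) ∈ {(F,F,T); (F,T,T)} — 2.
  x1=F, x2=T: a clause becomes empty — 0.
  x1=F, x2=F: remaining (x3,x4,x5) ∈ {(T,F,F); (T,F,T); (T,T,F); (T,T,T)} — 4.
Total: 8 + 2 + 0 + 4 = 14.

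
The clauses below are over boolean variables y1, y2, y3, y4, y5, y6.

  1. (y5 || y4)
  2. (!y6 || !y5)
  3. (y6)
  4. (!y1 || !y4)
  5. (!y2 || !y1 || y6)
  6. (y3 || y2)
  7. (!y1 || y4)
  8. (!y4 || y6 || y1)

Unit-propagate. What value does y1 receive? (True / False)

Unit clause (y6) sets y6 = True.
(!y5 || !y6) with y6 = True leaves only !y5, so y5 = False.
(y5 || y4): since y5 = False, the clause reduces to (y4). y4 = True.
(!y4 || !y1) with y4 = True leaves only !y1, so y1 = False.

False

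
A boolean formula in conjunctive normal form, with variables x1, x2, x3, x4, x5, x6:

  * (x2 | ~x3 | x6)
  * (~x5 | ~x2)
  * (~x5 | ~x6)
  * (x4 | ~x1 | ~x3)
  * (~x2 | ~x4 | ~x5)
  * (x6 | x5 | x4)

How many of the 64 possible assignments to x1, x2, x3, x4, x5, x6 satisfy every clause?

24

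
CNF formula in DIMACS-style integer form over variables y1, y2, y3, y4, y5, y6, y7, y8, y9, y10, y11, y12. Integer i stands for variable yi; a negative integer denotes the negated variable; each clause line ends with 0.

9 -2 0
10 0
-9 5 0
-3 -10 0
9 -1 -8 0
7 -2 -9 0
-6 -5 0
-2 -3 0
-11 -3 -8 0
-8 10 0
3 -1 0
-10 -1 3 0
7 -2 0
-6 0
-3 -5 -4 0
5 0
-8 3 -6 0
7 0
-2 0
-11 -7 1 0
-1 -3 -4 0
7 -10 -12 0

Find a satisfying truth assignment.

y1=F, y2=F, y3=F, y4=F, y5=T, y6=F, y7=T, y8=T, y9=T, y10=T, y11=F, y12=T

The clause (y10) is unit: y10 must be True.
The clause (~y3) is unit: y3 must be False.
The clause (~y1) is unit: y1 must be False.
Unit propagation: (~y6) forces y6 = False.
Unit propagation: (y5) forces y5 = True.
(y7) is a unit clause, so y7 = True.
(~y2) is a unit clause, so y2 = False.
The clause (~y11) is unit: y11 must be False.
y4, y8, y9, y12 are now unconstrained; take y4 = False, y8 = True, y9 = True, y12 = True.
Every clause has at least one true literal under this assignment.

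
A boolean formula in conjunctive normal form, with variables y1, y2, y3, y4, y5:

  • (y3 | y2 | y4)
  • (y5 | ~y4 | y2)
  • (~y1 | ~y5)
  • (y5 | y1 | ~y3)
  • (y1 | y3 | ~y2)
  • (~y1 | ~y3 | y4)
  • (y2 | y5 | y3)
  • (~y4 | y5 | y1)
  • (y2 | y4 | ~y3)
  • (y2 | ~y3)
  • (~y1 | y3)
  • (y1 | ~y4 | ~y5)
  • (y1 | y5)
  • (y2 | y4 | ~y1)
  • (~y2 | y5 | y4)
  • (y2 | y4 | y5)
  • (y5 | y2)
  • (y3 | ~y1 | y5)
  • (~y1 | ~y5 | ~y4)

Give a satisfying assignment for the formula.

y1=False  y2=True  y3=True  y4=False  y5=True

Branch on y1: take y1 = False.
  then y5 is forced to True.
  then y4 is forced to False.
Try y2 = True.
  then y3 is forced to True.
Every clause has at least one true literal under this assignment.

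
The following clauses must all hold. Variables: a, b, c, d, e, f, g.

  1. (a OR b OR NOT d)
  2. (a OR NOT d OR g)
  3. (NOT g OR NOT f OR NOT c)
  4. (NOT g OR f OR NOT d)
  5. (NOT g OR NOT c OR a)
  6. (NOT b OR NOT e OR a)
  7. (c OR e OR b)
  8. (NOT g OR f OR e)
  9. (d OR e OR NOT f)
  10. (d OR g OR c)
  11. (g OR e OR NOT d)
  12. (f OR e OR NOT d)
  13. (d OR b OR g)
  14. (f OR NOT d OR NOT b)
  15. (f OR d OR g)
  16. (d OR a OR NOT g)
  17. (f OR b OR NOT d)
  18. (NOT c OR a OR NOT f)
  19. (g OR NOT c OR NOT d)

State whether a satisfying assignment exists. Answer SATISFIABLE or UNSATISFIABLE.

a occurs only positively in the remaining clauses — set a = True.
Try b = False.
Set c = False and propagate.
  then e is forced to True.
The remaining clauses are satisfied by d = False, f = True, g = True.
Every clause has at least one true literal under this assignment.
So a=True, b=False, c=False, d=False, e=True, f=True, g=True is a satisfying assignment.

SATISFIABLE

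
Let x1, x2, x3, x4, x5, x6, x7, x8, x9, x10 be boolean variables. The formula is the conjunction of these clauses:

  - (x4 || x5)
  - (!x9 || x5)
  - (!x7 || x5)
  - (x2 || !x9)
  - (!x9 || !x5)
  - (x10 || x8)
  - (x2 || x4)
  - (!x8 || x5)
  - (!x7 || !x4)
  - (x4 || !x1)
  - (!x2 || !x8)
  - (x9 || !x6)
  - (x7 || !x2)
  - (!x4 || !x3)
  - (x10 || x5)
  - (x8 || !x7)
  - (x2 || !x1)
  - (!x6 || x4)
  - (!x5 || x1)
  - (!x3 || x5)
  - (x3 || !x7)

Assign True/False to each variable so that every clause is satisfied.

x1=False  x2=False  x3=False  x4=True  x5=False  x6=False  x7=False  x8=False  x9=False  x10=True

Check each clause:
  1. (x5 || x4) — x4 is true.
  2. (x5 || !x9) — !x9 is true.
  3. (!x7 || x5) — !x7 is true.
  4. (x2 || !x9) — !x9 is true.
  5. (!x9 || !x5) — !x5 is true.
  6. (x8 || x10) — x10 is true.
  7. (x2 || x4) — x4 is true.
  8. (!x8 || x5) — !x8 is true.
  9. (!x4 || !x7) — !x7 is true.
  10. (!x1 || x4) — x4 is true.
  11. (!x8 || !x2) — !x8 is true.
  12. (!x6 || x9) — !x6 is true.
  13. (!x2 || x7) — !x2 is true.
  14. (!x4 || !x3) — !x3 is true.
  15. (x5 || x10) — x10 is true.
  16. (!x7 || x8) — !x7 is true.
  17. (!x1 || x2) — !x1 is true.
  18. (!x6 || x4) — !x6 is true.
  19. (!x5 || x1) — !x5 is true.
  20. (x5 || !x3) — !x3 is true.
  21. (!x7 || x3) — !x7 is true.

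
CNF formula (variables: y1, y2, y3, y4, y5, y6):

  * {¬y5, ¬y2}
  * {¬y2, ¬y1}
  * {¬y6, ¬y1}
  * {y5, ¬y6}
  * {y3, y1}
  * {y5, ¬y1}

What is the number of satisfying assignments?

12

Case analysis on y1 and y5:
  y1=1, y5=1: remaining (y2,y3,y4,y6) ∈ {(0,0,0,0); (0,0,1,0); (0,1,0,0); (0,1,1,0)} — 4.
  y1=1, y5=0: a clause becomes empty — 0.
  y1=0, y5=1: remaining (y2,y3,y4,y6) ∈ {(0,1,0,0); (0,1,0,1); (0,1,1,0); (0,1,1,1)} — 4.
  y1=0, y5=0: remaining (y2,y3,y4,y6) ∈ {(0,1,0,0); (0,1,1,0); (1,1,0,0); (1,1,1,0)} — 4.
Total: 4 + 0 + 4 + 4 = 12.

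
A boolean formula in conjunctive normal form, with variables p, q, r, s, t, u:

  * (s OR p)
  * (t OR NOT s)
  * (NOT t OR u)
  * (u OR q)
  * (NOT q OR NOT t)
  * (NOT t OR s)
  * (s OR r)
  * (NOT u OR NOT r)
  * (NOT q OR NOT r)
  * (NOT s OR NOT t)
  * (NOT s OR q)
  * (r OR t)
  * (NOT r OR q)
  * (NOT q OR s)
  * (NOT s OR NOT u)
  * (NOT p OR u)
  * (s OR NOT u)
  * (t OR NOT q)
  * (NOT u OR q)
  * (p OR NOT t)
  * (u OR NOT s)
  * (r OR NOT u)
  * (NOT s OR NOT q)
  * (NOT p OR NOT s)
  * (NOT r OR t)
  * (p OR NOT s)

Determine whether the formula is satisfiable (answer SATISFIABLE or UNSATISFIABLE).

UNSATISFIABLE

s = True:
  propagation gives t=True; an empty clause results — contradiction.
s = False:
  propagation gives p=True, t=False, r=True; an empty clause results — contradiction.
Every branch closes, so no satisfying assignment exists.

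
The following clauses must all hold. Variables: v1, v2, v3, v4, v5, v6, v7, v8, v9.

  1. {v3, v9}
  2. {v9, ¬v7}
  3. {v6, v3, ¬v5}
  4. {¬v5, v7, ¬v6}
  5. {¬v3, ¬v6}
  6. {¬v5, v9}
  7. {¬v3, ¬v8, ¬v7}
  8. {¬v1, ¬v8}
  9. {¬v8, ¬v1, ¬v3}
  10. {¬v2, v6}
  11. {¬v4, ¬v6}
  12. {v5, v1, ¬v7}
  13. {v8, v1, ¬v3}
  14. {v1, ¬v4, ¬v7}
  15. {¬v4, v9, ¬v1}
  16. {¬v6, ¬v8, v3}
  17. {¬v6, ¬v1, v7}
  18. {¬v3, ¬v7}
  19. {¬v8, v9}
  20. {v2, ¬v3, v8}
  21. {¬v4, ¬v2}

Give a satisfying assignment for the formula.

Pure literal: v4 appears only negated; assign v4 = False.
Pure literal: v9 appears only positively; assign v9 = True.
Try v1 = True.
  then v8 is forced to False.
The remaining clauses are satisfied by v2 = True, v3 = False, v5 = True, v6 = True, v7 = True.
Every clause has at least one true literal under this assignment.

v1=T, v2=T, v3=F, v4=F, v5=T, v6=T, v7=T, v8=F, v9=T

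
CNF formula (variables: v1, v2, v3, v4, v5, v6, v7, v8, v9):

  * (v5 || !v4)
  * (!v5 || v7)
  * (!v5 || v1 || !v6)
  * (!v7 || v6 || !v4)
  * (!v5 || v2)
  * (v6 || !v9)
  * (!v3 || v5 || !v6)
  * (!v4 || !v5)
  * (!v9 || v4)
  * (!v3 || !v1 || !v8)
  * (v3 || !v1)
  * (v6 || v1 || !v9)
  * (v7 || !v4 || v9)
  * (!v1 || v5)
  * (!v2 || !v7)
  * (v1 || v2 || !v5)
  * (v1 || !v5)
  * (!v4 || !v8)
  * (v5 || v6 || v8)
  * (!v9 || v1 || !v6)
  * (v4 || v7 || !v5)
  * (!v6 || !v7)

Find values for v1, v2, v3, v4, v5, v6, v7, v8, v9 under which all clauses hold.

v1=False, v2=False, v3=True, v4=False, v5=False, v6=False, v7=True, v8=True, v9=False

Check each clause:
  1. (!v4 || v5) — !v4 is true.
  2. (!v5 || v7) — !v5 is true.
  3. (!v5 || v1 || !v6) — !v6 is true.
  4. (!v4 || !v7 || v6) — !v4 is true.
  5. (!v5 || v2) — !v5 is true.
  6. (v6 || !v9) — !v9 is true.
  7. (!v6 || !v3 || v5) — !v6 is true.
  8. (!v5 || !v4) — !v5 is true.
  9. (v4 || !v9) — !v9 is true.
  10. (!v3 || !v8 || !v1) — !v1 is true.
  11. (!v1 || v3) — v3 is true.
  12. (v1 || v6 || !v9) — !v9 is true.
  13. (v9 || !v4 || v7) — !v4 is true.
  14. (v5 || !v1) — !v1 is true.
  15. (!v2 || !v7) — !v2 is true.
  16. (v1 || v2 || !v5) — !v5 is true.
  17. (!v5 || v1) — !v5 is true.
  18. (!v4 || !v8) — !v4 is true.
  19. (v5 || v8 || v6) — v8 is true.
  20. (v1 || !v6 || !v9) — !v6 is true.
  21. (!v5 || v7 || v4) — !v5 is true.
  22. (!v7 || !v6) — !v6 is true.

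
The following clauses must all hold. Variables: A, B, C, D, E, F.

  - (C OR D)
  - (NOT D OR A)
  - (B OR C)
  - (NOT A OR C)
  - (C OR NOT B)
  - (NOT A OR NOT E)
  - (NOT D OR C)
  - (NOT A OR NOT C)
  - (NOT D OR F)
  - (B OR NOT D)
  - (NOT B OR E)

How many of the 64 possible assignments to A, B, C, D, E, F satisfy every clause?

6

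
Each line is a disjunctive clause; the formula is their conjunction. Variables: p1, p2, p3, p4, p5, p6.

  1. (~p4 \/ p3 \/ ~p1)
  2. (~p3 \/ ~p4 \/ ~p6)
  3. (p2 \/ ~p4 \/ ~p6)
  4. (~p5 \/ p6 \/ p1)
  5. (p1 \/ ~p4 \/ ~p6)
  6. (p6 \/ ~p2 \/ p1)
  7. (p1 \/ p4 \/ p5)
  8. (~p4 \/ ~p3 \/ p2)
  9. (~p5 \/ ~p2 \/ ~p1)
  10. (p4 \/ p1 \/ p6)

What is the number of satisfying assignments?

18

Split on p1, then p4.
  p1=1, p4=1: remaining (p2,p3,p5,p6) ∈ {(1,1,0,0)} — 1.
  p1=1, p4=0: p3, p6 free; 3 ways for (p2,p5) × 2^2 = 12.
  p1=0, p4=1: remaining (p2,p3,p5,p6) ∈ {(0,0,0,0)} — 1.
  p1=0, p4=0: remaining (p2,p3,p5,p6) ∈ {(0,0,1,1); (0,1,1,1); (1,0,1,1); (1,1,1,1)} — 4.
Total: 1 + 12 + 1 + 4 = 18.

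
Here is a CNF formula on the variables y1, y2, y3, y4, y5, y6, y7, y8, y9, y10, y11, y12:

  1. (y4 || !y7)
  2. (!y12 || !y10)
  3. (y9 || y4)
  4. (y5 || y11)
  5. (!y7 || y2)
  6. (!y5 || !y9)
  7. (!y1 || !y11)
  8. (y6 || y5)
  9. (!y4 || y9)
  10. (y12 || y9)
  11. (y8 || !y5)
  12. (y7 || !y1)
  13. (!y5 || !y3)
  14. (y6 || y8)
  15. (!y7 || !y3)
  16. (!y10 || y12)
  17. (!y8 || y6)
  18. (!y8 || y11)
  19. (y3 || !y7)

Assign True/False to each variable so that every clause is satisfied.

y1=F, y2=T, y3=F, y4=T, y5=F, y6=T, y7=F, y8=F, y9=T, y10=F, y11=T, y12=F

y1 occurs only negated in the remaining clauses — set y1 = False.
y2 occurs only positively in the remaining clauses — set y2 = True.
Branch on y3: take y3 = False.
  then y7 is forced to False.
Set y4 = True and propagate.
  then y9 is forced to True.
  then y5 is forced to False.
  then y11 is forced to True.
  then y6 is forced to True.
The remaining clauses are satisfied by y8 = False, y10 = False, y12 = False.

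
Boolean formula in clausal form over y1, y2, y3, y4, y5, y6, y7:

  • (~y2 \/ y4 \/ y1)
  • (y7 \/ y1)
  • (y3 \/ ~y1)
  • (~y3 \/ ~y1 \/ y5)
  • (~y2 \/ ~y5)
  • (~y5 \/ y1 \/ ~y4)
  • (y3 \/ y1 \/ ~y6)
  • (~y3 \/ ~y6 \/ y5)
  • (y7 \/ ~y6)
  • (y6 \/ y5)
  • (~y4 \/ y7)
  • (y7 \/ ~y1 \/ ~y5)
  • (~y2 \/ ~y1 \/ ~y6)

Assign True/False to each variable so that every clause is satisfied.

y1=T  y2=F  y3=T  y4=F  y5=T  y6=F  y7=T

Check each clause:
  1. (y4 \/ ~y2 \/ y1) — y1 is true.
  2. (y7 \/ y1) — y1 is true.
  3. (~y1 \/ y3) — y3 is true.
  4. (y5 \/ ~y1 \/ ~y3) — y5 is true.
  5. (~y2 \/ ~y5) — ~y2 is true.
  6. (~y5 \/ ~y4 \/ y1) — y1 is true.
  7. (y1 \/ y3 \/ ~y6) — y1 is true.
  8. (~y6 \/ ~y3 \/ y5) — y5 is true.
  9. (y7 \/ ~y6) — ~y6 is true.
  10. (y5 \/ y6) — y5 is true.
  11. (~y4 \/ y7) — ~y4 is true.
  12. (~y1 \/ ~y5 \/ y7) — y7 is true.
  13. (~y1 \/ ~y6 \/ ~y2) — ~y6 is true.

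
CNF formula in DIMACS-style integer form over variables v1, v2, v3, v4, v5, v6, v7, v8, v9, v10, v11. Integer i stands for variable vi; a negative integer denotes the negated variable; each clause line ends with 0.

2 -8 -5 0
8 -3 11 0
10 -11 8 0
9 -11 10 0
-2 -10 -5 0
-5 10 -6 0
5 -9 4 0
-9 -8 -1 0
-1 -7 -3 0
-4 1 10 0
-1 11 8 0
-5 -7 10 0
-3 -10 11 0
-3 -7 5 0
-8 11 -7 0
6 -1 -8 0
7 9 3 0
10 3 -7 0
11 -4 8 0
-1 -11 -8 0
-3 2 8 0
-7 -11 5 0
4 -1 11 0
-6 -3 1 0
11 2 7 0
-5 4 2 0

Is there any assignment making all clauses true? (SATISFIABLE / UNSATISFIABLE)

Branch on v1: take v1 = True.
Set v2 = False and propagate.
Try v3 = False.
The remaining clauses are satisfied by v4 = True, v5 = False, v6 = True, v7 = False, v8 = False, v9 = True, v10 = True, v11 = True.
So v1=T, v2=F, v3=F, v4=T, v5=F, v6=T, v7=F, v8=F, v9=T, v10=T, v11=T is a satisfying assignment.

SATISFIABLE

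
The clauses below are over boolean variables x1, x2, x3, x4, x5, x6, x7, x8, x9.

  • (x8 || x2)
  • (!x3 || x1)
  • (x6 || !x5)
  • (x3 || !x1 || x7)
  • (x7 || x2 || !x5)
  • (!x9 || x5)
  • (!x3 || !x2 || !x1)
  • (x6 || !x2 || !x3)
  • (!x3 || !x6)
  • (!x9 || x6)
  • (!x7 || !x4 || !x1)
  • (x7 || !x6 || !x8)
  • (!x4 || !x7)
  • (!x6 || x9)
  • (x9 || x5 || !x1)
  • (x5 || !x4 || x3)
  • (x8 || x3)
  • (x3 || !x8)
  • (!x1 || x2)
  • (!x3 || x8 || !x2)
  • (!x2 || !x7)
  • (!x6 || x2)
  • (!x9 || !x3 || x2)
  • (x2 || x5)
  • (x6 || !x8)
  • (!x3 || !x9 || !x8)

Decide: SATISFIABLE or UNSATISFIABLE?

x3 = True:
  propagation gives x1=True, x2=False; an empty clause results — contradiction.
x3 = False:
  propagation gives x8=True; an empty clause results — contradiction.
Every branch closes, so no satisfying assignment exists.

UNSATISFIABLE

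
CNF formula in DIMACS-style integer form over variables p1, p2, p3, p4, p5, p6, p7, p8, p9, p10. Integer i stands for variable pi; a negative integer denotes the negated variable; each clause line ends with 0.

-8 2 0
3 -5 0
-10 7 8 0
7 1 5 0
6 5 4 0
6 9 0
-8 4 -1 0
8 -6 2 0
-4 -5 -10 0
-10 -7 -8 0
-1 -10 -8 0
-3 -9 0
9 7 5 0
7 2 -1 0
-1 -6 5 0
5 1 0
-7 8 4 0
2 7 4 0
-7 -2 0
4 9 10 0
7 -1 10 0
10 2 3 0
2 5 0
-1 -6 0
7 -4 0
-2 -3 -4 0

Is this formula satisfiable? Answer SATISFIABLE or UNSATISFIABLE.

Branch on p1: take p1 = False.
  then p5 is forced to True.
  then p3 is forced to True.
  then p9 is forced to False.
  then p6 is forced to True.
Branch on p2: take p2 = True.
  then p7 is forced to False.
  then p4 is forced to False.
  then p10 is forced to True.
  then p8 is forced to True.
So p1 = False, p2 = True, p3 = True, p4 = False, p5 = True, p6 = True, p7 = False, p8 = True, p9 = False, p10 = True is a satisfying assignment.

SATISFIABLE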